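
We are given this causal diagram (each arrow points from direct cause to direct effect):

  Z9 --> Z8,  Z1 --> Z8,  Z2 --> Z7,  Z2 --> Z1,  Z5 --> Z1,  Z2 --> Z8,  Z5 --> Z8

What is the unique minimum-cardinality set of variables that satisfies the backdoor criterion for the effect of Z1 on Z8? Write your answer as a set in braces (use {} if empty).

{Z2, Z5}

Variables eligible for adjustment (non-descendants of Z1, excluding Z1 and Z8): {Z2, Z5, Z7, Z9}.
Backdoor paths from Z1 to Z8:
  P1: Z1 <- Z5 -> Z8
  P2: Z1 <- Z2 -> Z8
The empty set is not sufficient: P1 (Z1 <- Z5 -> Z8) has no collider blocking it and no conditioned non-collider, so it is open.
Try {Z2, Z5}:
  P1: blocked at fork node Z5 ∈ conditioning set.
  P2: blocked at fork node Z2 ∈ conditioning set.
{Z2, Z5} contains no descendant of Z1 and blocks every backdoor path.
Every element of {Z2, Z5} is needed (dropping Z2 leaves P2 open; dropping Z5 leaves P1 open), so no proper subset is valid.
Among all size-2 subsets of the eligible variables, only {Z2, Z5} blocks every backdoor path, so it is the unique smallest valid adjustment set.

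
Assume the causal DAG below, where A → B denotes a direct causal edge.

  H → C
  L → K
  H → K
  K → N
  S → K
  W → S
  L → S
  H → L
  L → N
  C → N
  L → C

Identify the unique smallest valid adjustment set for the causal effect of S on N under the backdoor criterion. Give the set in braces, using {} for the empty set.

Variables eligible for adjustment (non-descendants of S, excluding S and N): {C, H, L, W}.
Backdoor paths from S to N:
  P1: S <- L <- H -> C -> N
  P2: S <- L <- H -> K -> N
  P3: S <- L -> C <- H -> K -> N
  P4: S <- L -> C -> N
  P5: S <- L -> K <- H -> C -> N
  P6: S <- L -> K -> N
  P7: S <- L -> N
The empty set is not sufficient: P1 (S <- L <- H -> C -> N) has no collider blocking it and no conditioned non-collider, so it is open.
Try {L}:
  P1: blocked at chain node L ∈ conditioning set.
  P2: blocked at chain node L ∈ conditioning set.
  P3: blocked at fork node L ∈ conditioning set.
  P4: blocked at fork node L ∈ conditioning set.
  P5: blocked at fork node L ∈ conditioning set.
  P6: blocked at fork node L ∈ conditioning set.
  P7: blocked at fork node L ∈ conditioning set.
{L} contains no descendant of S and blocks every backdoor path.
No other singleton works — e.g. {H} leaves P4 open — so {L} is the unique smallest valid adjustment set.

{L}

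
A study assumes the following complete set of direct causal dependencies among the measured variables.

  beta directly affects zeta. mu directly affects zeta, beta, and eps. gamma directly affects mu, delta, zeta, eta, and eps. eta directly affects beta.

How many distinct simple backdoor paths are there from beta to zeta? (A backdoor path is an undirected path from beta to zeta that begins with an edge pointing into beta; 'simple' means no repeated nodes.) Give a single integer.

6

A backdoor path from beta to zeta is any simple undirected path whose first edge points into beta (i.e. leaves beta via a parent).
Parents of beta: {eta, mu}.
Enumerating:
  P1: beta <- mu <- gamma -> zeta
  P2: beta <- mu -> eps <- gamma -> zeta
  P3: beta <- mu -> zeta
  P4: beta <- eta <- gamma -> mu -> zeta
  P5: beta <- eta <- gamma -> eps <- mu -> zeta
  P6: beta <- eta <- gamma -> zeta
That exhausts the simple backdoor paths. Count: 6.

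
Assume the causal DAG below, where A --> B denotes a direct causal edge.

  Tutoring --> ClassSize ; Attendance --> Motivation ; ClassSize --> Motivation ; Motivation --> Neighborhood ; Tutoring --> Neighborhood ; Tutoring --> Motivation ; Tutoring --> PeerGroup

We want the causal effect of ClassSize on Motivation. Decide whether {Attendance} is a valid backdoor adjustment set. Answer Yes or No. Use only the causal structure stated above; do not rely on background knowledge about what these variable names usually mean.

Backdoor paths from ClassSize to Motivation (paths whose first edge points into ClassSize):
  P1: ClassSize <- Tutoring -> Motivation
  P2: ClassSize <- Tutoring -> Neighborhood <- Motivation
Condition 1 (no descendant of ClassSize in the set): holds — descendants of ClassSize are {Motivation, Neighborhood}; none are in {Attendance}.
Condition 2 (every backdoor path blocked by {Attendance}):
  P1: open — no interior node is in the conditioning set.
  P2: blocked at collider Neighborhood (neither it nor any descendant is in the conditioning set).
{Attendance} does not satisfy the backdoor criterion.

No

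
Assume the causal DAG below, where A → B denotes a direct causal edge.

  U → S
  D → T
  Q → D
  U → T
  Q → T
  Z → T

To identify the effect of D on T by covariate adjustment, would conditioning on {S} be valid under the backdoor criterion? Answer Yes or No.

No

Backdoor paths from D to T (paths whose first edge points into D):
  P1: D <- Q -> T
Condition 1 (no descendant of D in the set): holds — descendants of D are {T}; none are in {S}.
Condition 2 (every backdoor path blocked by {S}):
  P1: open — no interior node is in the conditioning set.
{S} does not satisfy the backdoor criterion.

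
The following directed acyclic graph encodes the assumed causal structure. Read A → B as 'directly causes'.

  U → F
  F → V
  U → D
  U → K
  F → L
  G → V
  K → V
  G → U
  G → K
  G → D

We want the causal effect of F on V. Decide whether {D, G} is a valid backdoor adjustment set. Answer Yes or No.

Backdoor paths from F to V (paths whose first edge points into F):
  P1: F <- U <- G -> K -> V
  P2: F <- U <- G -> V
  P3: F <- U -> K <- G -> V
  P4: F <- U -> K -> V
  P5: F <- U -> D <- G -> K -> V
  P6: F <- U -> D <- G -> V
Condition 1 (no descendant of F in the set): holds — descendants of F are {L, V}; none are in {D, G}.
Condition 2 (every backdoor path blocked by {D, G}):
  P1: blocked at fork node G ∈ conditioning set.
  P2: blocked at fork node G ∈ conditioning set.
  P3: blocked at collider K (neither it nor any descendant is in the conditioning set).
  P4: open — no interior node is in the conditioning set.
  P5: blocked at fork node G ∈ conditioning set.
  P6: blocked at fork node G ∈ conditioning set.
{D, G} does not satisfy the backdoor criterion.

No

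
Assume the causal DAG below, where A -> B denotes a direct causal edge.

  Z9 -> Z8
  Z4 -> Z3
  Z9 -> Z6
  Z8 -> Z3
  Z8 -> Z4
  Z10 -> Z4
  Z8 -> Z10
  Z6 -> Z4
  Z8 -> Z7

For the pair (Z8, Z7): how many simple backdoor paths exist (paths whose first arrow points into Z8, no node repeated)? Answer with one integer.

0

A backdoor path from Z8 to Z7 is any simple undirected path whose first edge points into Z8 (i.e. leaves Z8 via a parent).
Parents of Z8: {Z9}.
No simple path from any parent of Z8 reaches Z7 without revisiting Z8, so there are no backdoor paths.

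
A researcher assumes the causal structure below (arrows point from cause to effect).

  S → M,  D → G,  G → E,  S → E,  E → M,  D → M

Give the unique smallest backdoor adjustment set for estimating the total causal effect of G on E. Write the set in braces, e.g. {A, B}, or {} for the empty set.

{}

Variables eligible for adjustment (non-descendants of G, excluding G and E): {D, S}.
Backdoor paths from G to E:
  P1: G <- D -> M <- S -> E
  P2: G <- D -> M <- E
Each backdoor path contains an unconditioned collider, so every path is already blocked with the empty conditioning set:
  P1: blocked at collider M (neither it nor any descendant is in the conditioning set).
  P2: blocked at collider M (neither it nor any descendant is in the conditioning set).
The empty set is therefore the unique smallest valid set.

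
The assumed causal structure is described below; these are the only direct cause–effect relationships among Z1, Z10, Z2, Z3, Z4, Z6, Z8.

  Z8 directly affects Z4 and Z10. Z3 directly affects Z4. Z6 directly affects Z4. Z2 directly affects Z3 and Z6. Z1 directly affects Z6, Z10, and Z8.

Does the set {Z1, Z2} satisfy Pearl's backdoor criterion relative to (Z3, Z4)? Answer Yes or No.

Yes

Backdoor paths from Z3 to Z4 (paths whose first edge points into Z3):
  P1: Z3 <- Z2 -> Z6 <- Z1 -> Z8 -> Z4
  P2: Z3 <- Z2 -> Z6 <- Z1 -> Z10 <- Z8 -> Z4
  P3: Z3 <- Z2 -> Z6 -> Z4
Condition 1 (no descendant of Z3 in the set): holds — descendants of Z3 are {Z4}; none are in {Z1, Z2}.
Condition 2 (every backdoor path blocked by {Z1, Z2}):
  P1: blocked at fork node Z2 ∈ conditioning set.
  P2: blocked at fork node Z2 ∈ conditioning set.
  P3: blocked at fork node Z2 ∈ conditioning set.
{Z1, Z2} satisfies the backdoor criterion.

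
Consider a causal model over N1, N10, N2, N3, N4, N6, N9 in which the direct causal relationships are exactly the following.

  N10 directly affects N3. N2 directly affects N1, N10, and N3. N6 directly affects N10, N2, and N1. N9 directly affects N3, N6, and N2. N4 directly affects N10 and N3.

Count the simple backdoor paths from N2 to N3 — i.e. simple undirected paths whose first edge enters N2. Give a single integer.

6

A backdoor path from N2 to N3 is any simple undirected path whose first edge points into N2 (i.e. leaves N2 via a parent).
Parents of N2: {N6, N9}.
Enumerating:
  P1: N2 <- N9 -> N6 -> N10 <- N4 -> N3
  P2: N2 <- N9 -> N6 -> N10 -> N3
  P3: N2 <- N9 -> N3
  P4: N2 <- N6 <- N9 -> N3
  P5: N2 <- N6 -> N10 <- N4 -> N3
  P6: N2 <- N6 -> N10 -> N3
That exhausts the simple backdoor paths. Count: 6.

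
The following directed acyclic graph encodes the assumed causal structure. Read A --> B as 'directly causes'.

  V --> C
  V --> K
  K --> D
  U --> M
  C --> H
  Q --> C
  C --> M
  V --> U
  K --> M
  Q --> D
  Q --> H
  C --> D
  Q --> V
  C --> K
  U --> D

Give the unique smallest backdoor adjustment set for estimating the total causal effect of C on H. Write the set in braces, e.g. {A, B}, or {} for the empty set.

Variables eligible for adjustment (non-descendants of C, excluding C and H): {Q, U, V}.
Backdoor paths from C to H:
  P1: C <- Q -> H
  P2: C <- V <- Q -> H
  P3: C <- V -> U -> M <- K -> D <- Q -> H
  P4: C <- V -> U -> D <- Q -> H
  P5: C <- V -> K -> M <- U -> D <- Q -> H
  P6: C <- V -> K -> D <- Q -> H
The empty set is not sufficient: P1 (C <- Q -> H) has no collider blocking it and no conditioned non-collider, so it is open.
Try {Q}:
  P1: blocked at fork node Q ∈ conditioning set.
  P2: blocked at fork node Q ∈ conditioning set.
  P3: blocked at collider M (neither it nor any descendant is in the conditioning set).
  P4: blocked at collider D (neither it nor any descendant is in the conditioning set).
  P5: blocked at collider M (neither it nor any descendant is in the conditioning set).
  P6: blocked at collider D (neither it nor any descendant is in the conditioning set).
{Q} contains no descendant of C and blocks every backdoor path.
No other singleton works — e.g. {V} leaves P1 open — so {Q} is the unique smallest valid adjustment set.

{Q}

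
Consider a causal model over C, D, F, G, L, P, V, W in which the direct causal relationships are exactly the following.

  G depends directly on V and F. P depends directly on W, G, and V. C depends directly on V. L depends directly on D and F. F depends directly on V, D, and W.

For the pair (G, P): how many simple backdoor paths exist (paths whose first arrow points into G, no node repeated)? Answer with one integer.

4

A backdoor path from G to P is any simple undirected path whose first edge points into G (i.e. leaves G via a parent).
Parents of G: {F, V}.
Enumerating:
  P1: G <- V -> F <- W -> P
  P2: G <- V -> P
  P3: G <- F <- W -> P
  P4: G <- F <- V -> P
That exhausts the simple backdoor paths. Count: 4.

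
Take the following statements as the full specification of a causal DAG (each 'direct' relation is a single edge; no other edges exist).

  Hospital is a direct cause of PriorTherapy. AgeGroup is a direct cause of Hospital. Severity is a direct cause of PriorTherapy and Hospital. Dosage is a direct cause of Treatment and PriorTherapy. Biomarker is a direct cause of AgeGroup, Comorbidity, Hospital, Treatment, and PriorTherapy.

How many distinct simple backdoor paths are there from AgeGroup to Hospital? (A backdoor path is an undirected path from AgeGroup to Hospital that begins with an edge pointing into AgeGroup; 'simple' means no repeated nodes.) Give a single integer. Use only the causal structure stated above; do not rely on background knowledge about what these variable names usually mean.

5

A backdoor path from AgeGroup to Hospital is any simple undirected path whose first edge points into AgeGroup (i.e. leaves AgeGroup via a parent).
Parents of AgeGroup: {Biomarker}.
Enumerating:
  P1: AgeGroup <- Biomarker -> Treatment <- Dosage -> PriorTherapy <- Severity -> Hospital
  P2: AgeGroup <- Biomarker -> Treatment <- Dosage -> PriorTherapy <- Hospital
  P3: AgeGroup <- Biomarker -> Hospital
  P4: AgeGroup <- Biomarker -> PriorTherapy <- Severity -> Hospital
  P5: AgeGroup <- Biomarker -> PriorTherapy <- Hospital
That exhausts the simple backdoor paths. Count: 5.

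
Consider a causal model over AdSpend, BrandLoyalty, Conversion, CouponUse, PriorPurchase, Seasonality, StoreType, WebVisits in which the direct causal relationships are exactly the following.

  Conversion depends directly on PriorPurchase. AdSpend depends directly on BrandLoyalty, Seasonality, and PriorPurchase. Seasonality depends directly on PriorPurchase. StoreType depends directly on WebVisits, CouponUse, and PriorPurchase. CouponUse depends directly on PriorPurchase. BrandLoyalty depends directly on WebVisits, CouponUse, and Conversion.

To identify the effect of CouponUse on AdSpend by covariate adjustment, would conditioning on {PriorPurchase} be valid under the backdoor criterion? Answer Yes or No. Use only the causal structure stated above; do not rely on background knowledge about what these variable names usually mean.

Yes

Backdoor paths from CouponUse to AdSpend (paths whose first edge points into CouponUse):
  P1: CouponUse <- PriorPurchase -> Seasonality -> AdSpend
  P2: CouponUse <- PriorPurchase -> Conversion -> BrandLoyalty -> AdSpend
  P3: CouponUse <- PriorPurchase -> StoreType <- WebVisits -> BrandLoyalty -> AdSpend
  P4: CouponUse <- PriorPurchase -> AdSpend
Condition 1 (no descendant of CouponUse in the set): holds — descendants of CouponUse are {AdSpend, BrandLoyalty, StoreType}; none are in {PriorPurchase}.
Condition 2 (every backdoor path blocked by {PriorPurchase}):
  P1: blocked at fork node PriorPurchase ∈ conditioning set.
  P2: blocked at fork node PriorPurchase ∈ conditioning set.
  P3: blocked at fork node PriorPurchase ∈ conditioning set.
  P4: blocked at fork node PriorPurchase ∈ conditioning set.
{PriorPurchase} satisfies the backdoor criterion.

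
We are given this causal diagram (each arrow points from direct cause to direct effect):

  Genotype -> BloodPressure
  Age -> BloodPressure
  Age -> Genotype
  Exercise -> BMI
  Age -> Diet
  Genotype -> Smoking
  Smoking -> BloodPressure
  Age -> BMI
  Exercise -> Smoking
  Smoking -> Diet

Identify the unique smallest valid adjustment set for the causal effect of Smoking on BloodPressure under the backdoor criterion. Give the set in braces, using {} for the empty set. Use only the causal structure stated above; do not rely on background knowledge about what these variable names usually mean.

{Genotype}

Variables eligible for adjustment (non-descendants of Smoking, excluding Smoking and BloodPressure): {Age, BMI, Exercise, Genotype}.
Backdoor paths from Smoking to BloodPressure:
  P1: Smoking <- Genotype <- Age -> BloodPressure
  P2: Smoking <- Genotype -> BloodPressure
  P3: Smoking <- Exercise -> BMI <- Age -> Genotype -> BloodPressure
  P4: Smoking <- Exercise -> BMI <- Age -> BloodPressure
The empty set is not sufficient: P1 (Smoking <- Genotype <- Age -> BloodPressure) has no collider blocking it and no conditioned non-collider, so it is open.
Try {Genotype}:
  P1: blocked at chain node Genotype ∈ conditioning set.
  P2: blocked at fork node Genotype ∈ conditioning set.
  P3: blocked at collider BMI (neither it nor any descendant is in the conditioning set).
  P4: blocked at collider BMI (neither it nor any descendant is in the conditioning set).
{Genotype} contains no descendant of Smoking and blocks every backdoor path.
No other singleton works — e.g. {Age} leaves P2 open — so {Genotype} is the unique smallest valid adjustment set.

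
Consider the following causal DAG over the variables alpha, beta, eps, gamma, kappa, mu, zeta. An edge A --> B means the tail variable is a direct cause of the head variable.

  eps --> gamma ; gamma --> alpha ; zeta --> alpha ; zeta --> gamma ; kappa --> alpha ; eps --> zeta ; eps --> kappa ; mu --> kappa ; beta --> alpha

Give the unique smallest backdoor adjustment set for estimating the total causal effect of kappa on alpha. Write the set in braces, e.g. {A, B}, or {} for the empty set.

Variables eligible for adjustment (non-descendants of kappa, excluding kappa and alpha): {beta, eps, gamma, mu, zeta}.
Backdoor paths from kappa to alpha:
  P1: kappa <- eps -> zeta -> gamma -> alpha
  P2: kappa <- eps -> zeta -> alpha
  P3: kappa <- eps -> gamma <- zeta -> alpha
  P4: kappa <- eps -> gamma -> alpha
The empty set is not sufficient: P1 (kappa <- eps -> zeta -> gamma -> alpha) has no collider blocking it and no conditioned non-collider, so it is open.
Try {eps}:
  P1: blocked at fork node eps ∈ conditioning set.
  P2: blocked at fork node eps ∈ conditioning set.
  P3: blocked at fork node eps ∈ conditioning set.
  P4: blocked at fork node eps ∈ conditioning set.
{eps} contains no descendant of kappa and blocks every backdoor path.
No other singleton works — e.g. {mu} leaves P1 open — so {eps} is the unique smallest valid adjustment set.

{eps}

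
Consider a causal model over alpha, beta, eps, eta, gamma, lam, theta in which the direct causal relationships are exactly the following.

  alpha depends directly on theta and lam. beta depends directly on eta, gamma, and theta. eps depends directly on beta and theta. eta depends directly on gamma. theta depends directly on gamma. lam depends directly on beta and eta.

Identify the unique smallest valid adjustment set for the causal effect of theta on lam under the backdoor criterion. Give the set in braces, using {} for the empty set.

{gamma}

Variables eligible for adjustment (non-descendants of theta, excluding theta and lam): {eta, gamma}.
Backdoor paths from theta to lam:
  P1: theta <- gamma -> eta -> beta -> lam
  P2: theta <- gamma -> eta -> lam
  P3: theta <- gamma -> beta <- eta -> lam
  P4: theta <- gamma -> beta -> lam
The empty set is not sufficient: P1 (theta <- gamma -> eta -> beta -> lam) has no collider blocking it and no conditioned non-collider, so it is open.
Try {gamma}:
  P1: blocked at fork node gamma ∈ conditioning set.
  P2: blocked at fork node gamma ∈ conditioning set.
  P3: blocked at fork node gamma ∈ conditioning set.
  P4: blocked at fork node gamma ∈ conditioning set.
{gamma} contains no descendant of theta and blocks every backdoor path.
No other singleton works — e.g. {eta} leaves P4 open — so {gamma} is the unique smallest valid adjustment set.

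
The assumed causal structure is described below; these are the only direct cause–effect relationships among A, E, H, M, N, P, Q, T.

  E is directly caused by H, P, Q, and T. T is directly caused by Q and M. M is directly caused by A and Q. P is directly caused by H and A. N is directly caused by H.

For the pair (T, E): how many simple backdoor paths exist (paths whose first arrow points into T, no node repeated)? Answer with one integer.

6

A backdoor path from T to E is any simple undirected path whose first edge points into T (i.e. leaves T via a parent).
Parents of T: {M, Q}.
Enumerating:
  P1: T <- Q -> M <- A -> P <- H -> E
  P2: T <- Q -> M <- A -> P -> E
  P3: T <- Q -> E
  P4: T <- M <- A -> P <- H -> E
  P5: T <- M <- A -> P -> E
  P6: T <- M <- Q -> E
That exhausts the simple backdoor paths. Count: 6.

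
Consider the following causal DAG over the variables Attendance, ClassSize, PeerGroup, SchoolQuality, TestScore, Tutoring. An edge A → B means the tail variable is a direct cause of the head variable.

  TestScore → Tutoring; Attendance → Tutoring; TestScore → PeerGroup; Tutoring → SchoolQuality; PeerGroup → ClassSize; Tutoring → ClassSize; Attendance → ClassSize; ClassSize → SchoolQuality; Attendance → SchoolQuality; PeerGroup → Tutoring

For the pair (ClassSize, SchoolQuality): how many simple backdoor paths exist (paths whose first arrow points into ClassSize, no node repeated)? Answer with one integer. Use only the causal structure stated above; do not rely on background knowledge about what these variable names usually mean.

8

A backdoor path from ClassSize to SchoolQuality is any simple undirected path whose first edge points into ClassSize (i.e. leaves ClassSize via a parent).
Parents of ClassSize: {Attendance, PeerGroup, Tutoring}.
Enumerating:
  P1: ClassSize <- Attendance -> Tutoring -> SchoolQuality
  P2: ClassSize <- Attendance -> SchoolQuality
  P3: ClassSize <- PeerGroup <- TestScore -> Tutoring <- Attendance -> SchoolQuality
  P4: ClassSize <- PeerGroup <- TestScore -> Tutoring -> SchoolQuality
  P5: ClassSize <- PeerGroup -> Tutoring <- Attendance -> SchoolQuality
  P6: ClassSize <- PeerGroup -> Tutoring -> SchoolQuality
  P7: ClassSize <- Tutoring <- Attendance -> SchoolQuality
  P8: ClassSize <- Tutoring -> SchoolQuality
That exhausts the simple backdoor paths. Count: 8.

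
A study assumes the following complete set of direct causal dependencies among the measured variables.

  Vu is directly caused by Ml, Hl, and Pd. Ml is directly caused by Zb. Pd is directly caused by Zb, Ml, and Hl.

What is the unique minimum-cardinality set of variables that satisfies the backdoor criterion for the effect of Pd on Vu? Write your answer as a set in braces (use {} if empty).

{Hl, Ml}

Variables eligible for adjustment (non-descendants of Pd, excluding Pd and Vu): {Hl, Ml, Zb}.
Backdoor paths from Pd to Vu:
  P1: Pd <- Zb -> Ml -> Vu
  P2: Pd <- Ml -> Vu
  P3: Pd <- Hl -> Vu
The empty set is not sufficient: P1 (Pd <- Zb -> Ml -> Vu) has no collider blocking it and no conditioned non-collider, so it is open.
Try {Hl, Ml}:
  P1: blocked at chain node Ml ∈ conditioning set.
  P2: blocked at fork node Ml ∈ conditioning set.
  P3: blocked at fork node Hl ∈ conditioning set.
{Hl, Ml} contains no descendant of Pd and blocks every backdoor path.
Every element of {Hl, Ml} is needed (dropping Hl leaves P3 open; dropping Ml leaves P1 open), so no proper subset is valid.
Among all size-2 subsets of the eligible variables, only {Hl, Ml} blocks every backdoor path, so it is the unique smallest valid adjustment set.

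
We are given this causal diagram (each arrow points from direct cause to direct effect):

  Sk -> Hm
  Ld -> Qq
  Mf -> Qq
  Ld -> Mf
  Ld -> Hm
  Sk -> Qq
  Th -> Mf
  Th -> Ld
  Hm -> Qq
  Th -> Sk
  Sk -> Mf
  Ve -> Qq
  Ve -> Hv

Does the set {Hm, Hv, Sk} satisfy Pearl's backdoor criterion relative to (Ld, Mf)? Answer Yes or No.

Backdoor paths from Ld to Mf (paths whose first edge points into Ld):
  P1: Ld <- Th -> Sk -> Hm -> Qq <- Mf
  P2: Ld <- Th -> Sk -> Mf
  P3: Ld <- Th -> Sk -> Qq <- Mf
  P4: Ld <- Th -> Mf
Condition 1 (no descendant of Ld in the set): FAILS — Hm is a descendant of Ld.
Condition 2 (every backdoor path blocked by {Hm, Hv, Sk}):
  P1: blocked at chain node Sk ∈ conditioning set.
  P2: blocked at chain node Sk ∈ conditioning set.
  P3: blocked at chain node Sk ∈ conditioning set.
  P4: open — no interior node is in the conditioning set.
{Hm, Hv, Sk} does not satisfy the backdoor criterion.

No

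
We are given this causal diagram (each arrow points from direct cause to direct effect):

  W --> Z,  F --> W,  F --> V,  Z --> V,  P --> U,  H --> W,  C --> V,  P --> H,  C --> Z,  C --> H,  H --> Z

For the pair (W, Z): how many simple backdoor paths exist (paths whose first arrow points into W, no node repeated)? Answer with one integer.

6

A backdoor path from W to Z is any simple undirected path whose first edge points into W (i.e. leaves W via a parent).
Parents of W: {F, H}.
Enumerating:
  P1: W <- F -> V <- C -> H -> Z
  P2: W <- F -> V <- C -> Z
  P3: W <- F -> V <- Z
  P4: W <- H <- C -> Z
  P5: W <- H <- C -> V <- Z
  P6: W <- H -> Z
That exhausts the simple backdoor paths. Count: 6.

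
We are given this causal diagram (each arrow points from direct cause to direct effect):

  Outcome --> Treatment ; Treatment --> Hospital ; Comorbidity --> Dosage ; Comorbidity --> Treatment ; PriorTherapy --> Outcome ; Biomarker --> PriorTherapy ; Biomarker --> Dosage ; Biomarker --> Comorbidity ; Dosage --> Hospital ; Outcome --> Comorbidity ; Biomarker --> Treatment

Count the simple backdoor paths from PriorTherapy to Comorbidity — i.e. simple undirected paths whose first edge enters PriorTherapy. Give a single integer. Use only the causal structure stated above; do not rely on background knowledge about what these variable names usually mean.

A backdoor path from PriorTherapy to Comorbidity is any simple undirected path whose first edge points into PriorTherapy (i.e. leaves PriorTherapy via a parent).
Parents of PriorTherapy: {Biomarker}.
Enumerating:
  P1: PriorTherapy <- Biomarker -> Comorbidity
  P2: PriorTherapy <- Biomarker -> Treatment <- Outcome -> Comorbidity
  P3: PriorTherapy <- Biomarker -> Treatment <- Comorbidity
  P4: PriorTherapy <- Biomarker -> Treatment -> Hospital <- Dosage <- Comorbidity
  P5: PriorTherapy <- Biomarker -> Dosage <- Comorbidity
  P6: PriorTherapy <- Biomarker -> Dosage -> Hospital <- Treatment <- Outcome -> Comorbidity
  P7: PriorTherapy <- Biomarker -> Dosage -> Hospital <- Treatment <- Comorbidity
That exhausts the simple backdoor paths. Count: 7.

7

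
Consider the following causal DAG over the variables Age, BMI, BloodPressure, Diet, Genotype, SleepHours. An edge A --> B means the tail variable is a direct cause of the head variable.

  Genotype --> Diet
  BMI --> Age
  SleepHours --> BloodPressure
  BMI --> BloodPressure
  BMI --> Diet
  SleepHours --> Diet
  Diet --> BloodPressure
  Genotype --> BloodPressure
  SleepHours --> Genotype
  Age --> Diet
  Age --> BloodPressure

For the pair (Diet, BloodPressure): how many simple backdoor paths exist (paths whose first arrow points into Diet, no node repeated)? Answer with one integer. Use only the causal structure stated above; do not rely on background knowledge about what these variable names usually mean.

8

A backdoor path from Diet to BloodPressure is any simple undirected path whose first edge points into Diet (i.e. leaves Diet via a parent).
Parents of Diet: {Age, BMI, Genotype, SleepHours}.
Enumerating:
  P1: Diet <- BMI -> Age -> BloodPressure
  P2: Diet <- BMI -> BloodPressure
  P3: Diet <- SleepHours -> Genotype -> BloodPressure
  P4: Diet <- SleepHours -> BloodPressure
  P5: Diet <- Age <- BMI -> BloodPressure
  P6: Diet <- Age -> BloodPressure
  P7: Diet <- Genotype <- SleepHours -> BloodPressure
  P8: Diet <- Genotype -> BloodPressure
That exhausts the simple backdoor paths. Count: 8.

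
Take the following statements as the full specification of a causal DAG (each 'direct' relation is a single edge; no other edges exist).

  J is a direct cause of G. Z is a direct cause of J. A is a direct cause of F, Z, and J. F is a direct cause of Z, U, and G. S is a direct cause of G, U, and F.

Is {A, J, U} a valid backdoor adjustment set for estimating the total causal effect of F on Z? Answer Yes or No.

No

Backdoor paths from F to Z (paths whose first edge points into F):
  P1: F <- A -> Z
  P2: F <- A -> J <- Z
  P3: F <- S -> G <- J <- A -> Z
  P4: F <- S -> G <- J <- Z
Condition 1 (no descendant of F in the set): FAILS — J and U are descendants of F.
Condition 2 (every backdoor path blocked by {A, J, U}):
  P1: blocked at fork node A ∈ conditioning set.
  P2: blocked at fork node A ∈ conditioning set.
  P3: blocked at collider G (neither it nor any descendant is in the conditioning set).
  P4: blocked at collider G (neither it nor any descendant is in the conditioning set).
{A, J, U} does not satisfy the backdoor criterion.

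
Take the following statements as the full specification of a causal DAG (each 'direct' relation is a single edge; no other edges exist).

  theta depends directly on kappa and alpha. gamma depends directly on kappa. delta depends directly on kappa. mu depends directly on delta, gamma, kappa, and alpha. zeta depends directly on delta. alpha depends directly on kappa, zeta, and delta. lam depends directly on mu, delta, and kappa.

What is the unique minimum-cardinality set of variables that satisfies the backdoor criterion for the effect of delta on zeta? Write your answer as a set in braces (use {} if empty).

{}

Variables eligible for adjustment (non-descendants of delta, excluding delta and zeta): {gamma, kappa}.
Backdoor paths from delta to zeta:
  P1: delta <- kappa -> gamma -> mu <- alpha <- zeta
  P2: delta <- kappa -> alpha <- zeta
  P3: delta <- kappa -> theta <- alpha <- zeta
  P4: delta <- kappa -> mu <- alpha <- zeta
  P5: delta <- kappa -> lam <- mu <- alpha <- zeta
Each backdoor path contains an unconditioned collider, so every path is already blocked with the empty conditioning set:
  P1: blocked at collider mu (neither it nor any descendant is in the conditioning set).
  P2: blocked at collider alpha (neither it nor any descendant is in the conditioning set).
  P3: blocked at collider theta (neither it nor any descendant is in the conditioning set).
  P4: blocked at collider mu (neither it nor any descendant is in the conditioning set).
  P5: blocked at collider lam (neither it nor any descendant is in the conditioning set).
The empty set is therefore the unique smallest valid set.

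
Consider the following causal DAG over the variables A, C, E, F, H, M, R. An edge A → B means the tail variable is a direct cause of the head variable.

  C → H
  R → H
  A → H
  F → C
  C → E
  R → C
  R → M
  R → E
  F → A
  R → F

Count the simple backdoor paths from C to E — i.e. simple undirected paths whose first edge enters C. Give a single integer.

3

A backdoor path from C to E is any simple undirected path whose first edge points into C (i.e. leaves C via a parent).
Parents of C: {F, R}.
Enumerating:
  P1: C <- R -> E
  P2: C <- F <- R -> E
  P3: C <- F -> A -> H <- R -> E
That exhausts the simple backdoor paths. Count: 3.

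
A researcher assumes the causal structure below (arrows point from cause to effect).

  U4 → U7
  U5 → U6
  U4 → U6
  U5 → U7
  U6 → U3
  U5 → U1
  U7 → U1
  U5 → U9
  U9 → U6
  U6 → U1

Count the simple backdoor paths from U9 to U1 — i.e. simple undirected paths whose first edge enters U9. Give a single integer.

5

A backdoor path from U9 to U1 is any simple undirected path whose first edge points into U9 (i.e. leaves U9 via a parent).
Parents of U9: {U5}.
Enumerating:
  P1: U9 <- U5 -> U7 <- U4 -> U6 -> U1
  P2: U9 <- U5 -> U7 -> U1
  P3: U9 <- U5 -> U6 <- U4 -> U7 -> U1
  P4: U9 <- U5 -> U6 -> U1
  P5: U9 <- U5 -> U1
That exhausts the simple backdoor paths. Count: 5.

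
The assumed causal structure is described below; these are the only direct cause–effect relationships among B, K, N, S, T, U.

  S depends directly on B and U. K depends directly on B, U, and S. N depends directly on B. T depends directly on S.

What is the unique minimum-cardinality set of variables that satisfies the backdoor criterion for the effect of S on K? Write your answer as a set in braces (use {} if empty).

Variables eligible for adjustment (non-descendants of S, excluding S and K): {B, N, U}.
Backdoor paths from S to K:
  P1: S <- U -> K
  P2: S <- B -> K
The empty set is not sufficient: P1 (S <- U -> K) has no collider blocking it and no conditioned non-collider, so it is open.
Try {B, U}:
  P1: blocked at fork node U ∈ conditioning set.
  P2: blocked at fork node B ∈ conditioning set.
{B, U} contains no descendant of S and blocks every backdoor path.
Every element of {B, U} is needed (dropping B leaves P2 open; dropping U leaves P1 open), so no proper subset is valid.
Among all size-2 subsets of the eligible variables, only {B, U} blocks every backdoor path, so it is the unique smallest valid adjustment set.

{B, U}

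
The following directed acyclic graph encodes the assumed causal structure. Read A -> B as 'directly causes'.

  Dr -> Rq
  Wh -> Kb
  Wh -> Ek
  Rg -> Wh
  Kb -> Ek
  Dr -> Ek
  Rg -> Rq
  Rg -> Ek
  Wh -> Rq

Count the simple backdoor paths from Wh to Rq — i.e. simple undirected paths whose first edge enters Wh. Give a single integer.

A backdoor path from Wh to Rq is any simple undirected path whose first edge points into Wh (i.e. leaves Wh via a parent).
Parents of Wh: {Rg}.
Enumerating:
  P1: Wh <- Rg -> Rq
  P2: Wh <- Rg -> Ek <- Dr -> Rq
That exhausts the simple backdoor paths. Count: 2.

2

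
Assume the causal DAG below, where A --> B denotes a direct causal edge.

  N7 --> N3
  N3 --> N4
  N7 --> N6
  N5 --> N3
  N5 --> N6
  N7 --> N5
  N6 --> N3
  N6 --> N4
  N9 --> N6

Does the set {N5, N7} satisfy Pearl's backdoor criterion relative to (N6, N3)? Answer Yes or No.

Yes

Backdoor paths from N6 to N3 (paths whose first edge points into N6):
  P1: N6 <- N7 -> N5 -> N3
  P2: N6 <- N7 -> N3
  P3: N6 <- N5 <- N7 -> N3
  P4: N6 <- N5 -> N3
Condition 1 (no descendant of N6 in the set): holds — descendants of N6 are {N3, N4}; none are in {N5, N7}.
Condition 2 (every backdoor path blocked by {N5, N7}):
  P1: blocked at fork node N7 ∈ conditioning set.
  P2: blocked at fork node N7 ∈ conditioning set.
  P3: blocked at chain node N5 ∈ conditioning set.
  P4: blocked at fork node N5 ∈ conditioning set.
{N5, N7} satisfies the backdoor criterion.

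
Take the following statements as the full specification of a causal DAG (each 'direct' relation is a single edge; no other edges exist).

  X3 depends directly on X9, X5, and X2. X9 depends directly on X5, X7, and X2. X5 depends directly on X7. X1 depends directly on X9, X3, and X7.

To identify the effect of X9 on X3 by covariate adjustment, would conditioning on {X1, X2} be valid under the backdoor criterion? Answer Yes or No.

No

Backdoor paths from X9 to X3 (paths whose first edge points into X9):
  P1: X9 <- X2 -> X3
  P2: X9 <- X7 -> X5 -> X3
  P3: X9 <- X7 -> X1 <- X3
  P4: X9 <- X5 <- X7 -> X1 <- X3
  P5: X9 <- X5 -> X3
Condition 1 (no descendant of X9 in the set): FAILS — X1 is a descendant of X9.
Condition 2 (every backdoor path blocked by {X1, X2}):
  P1: blocked at fork node X2 ∈ conditioning set.
  P2: open — no interior node is in the conditioning set.
  P3: open — collider(s) X1 are conditioned on (or have a conditioned descendant) and no non-collider on the path is in the set.
  P4: open — collider(s) X1 are conditioned on (or have a conditioned descendant) and no non-collider on the path is in the set.
  P5: open — no interior node is in the conditioning set.
{X1, X2} does not satisfy the backdoor criterion.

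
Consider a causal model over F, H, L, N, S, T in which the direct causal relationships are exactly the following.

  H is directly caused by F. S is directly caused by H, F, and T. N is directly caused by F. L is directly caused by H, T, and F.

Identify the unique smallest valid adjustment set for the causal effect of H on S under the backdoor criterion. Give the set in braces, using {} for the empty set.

Variables eligible for adjustment (non-descendants of H, excluding H and S): {F, N, T}.
Backdoor paths from H to S:
  P1: H <- F -> L <- T -> S
  P2: H <- F -> S
The empty set is not sufficient: P2 (H <- F -> S) has no collider blocking it and no conditioned non-collider, so it is open.
Try {F}:
  P1: blocked at fork node F ∈ conditioning set.
  P2: blocked at fork node F ∈ conditioning set.
{F} contains no descendant of H and blocks every backdoor path.
No other singleton works — e.g. {T} leaves P2 open — so {F} is the unique smallest valid adjustment set.

{F}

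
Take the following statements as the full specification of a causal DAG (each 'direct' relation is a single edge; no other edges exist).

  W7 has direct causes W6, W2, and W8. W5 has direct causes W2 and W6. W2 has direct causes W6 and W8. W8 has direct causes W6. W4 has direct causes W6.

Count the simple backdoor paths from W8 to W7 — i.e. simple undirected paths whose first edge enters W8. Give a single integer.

3

A backdoor path from W8 to W7 is any simple undirected path whose first edge points into W8 (i.e. leaves W8 via a parent).
Parents of W8: {W6}.
Enumerating:
  P1: W8 <- W6 -> W2 -> W7
  P2: W8 <- W6 -> W5 <- W2 -> W7
  P3: W8 <- W6 -> W7
That exhausts the simple backdoor paths. Count: 3.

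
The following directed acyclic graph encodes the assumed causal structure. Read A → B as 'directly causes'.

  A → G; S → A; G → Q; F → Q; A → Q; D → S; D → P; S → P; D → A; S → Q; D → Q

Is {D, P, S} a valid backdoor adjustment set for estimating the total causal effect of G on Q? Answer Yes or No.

Backdoor paths from G to Q (paths whose first edge points into G):
  P1: G <- A <- D -> S -> Q
  P2: G <- A <- D -> Q
  P3: G <- A <- D -> P <- S -> Q
  P4: G <- A <- S <- D -> Q
  P5: G <- A <- S -> Q
  P6: G <- A <- S -> P <- D -> Q
  P7: G <- A -> Q
Condition 1 (no descendant of G in the set): holds — descendants of G are {Q}; none are in {D, P, S}.
Condition 2 (every backdoor path blocked by {D, P, S}):
  P1: blocked at fork node D ∈ conditioning set.
  P2: blocked at fork node D ∈ conditioning set.
  P3: blocked at fork node D ∈ conditioning set.
  P4: blocked at chain node S ∈ conditioning set.
  P5: blocked at fork node S ∈ conditioning set.
  P6: blocked at fork node S ∈ conditioning set.
  P7: open — no interior node is in the conditioning set.
{D, P, S} does not satisfy the backdoor criterion.

No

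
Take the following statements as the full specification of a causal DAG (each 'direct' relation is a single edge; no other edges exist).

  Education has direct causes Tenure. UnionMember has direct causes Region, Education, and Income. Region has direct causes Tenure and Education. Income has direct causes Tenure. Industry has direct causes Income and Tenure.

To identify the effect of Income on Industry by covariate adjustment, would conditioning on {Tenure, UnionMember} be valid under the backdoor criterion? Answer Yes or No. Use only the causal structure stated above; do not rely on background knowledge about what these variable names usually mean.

Backdoor paths from Income to Industry (paths whose first edge points into Income):
  P1: Income <- Tenure -> Industry
Condition 1 (no descendant of Income in the set): FAILS — UnionMember is a descendant of Income.
Condition 2 (every backdoor path blocked by {Tenure, UnionMember}):
  P1: blocked at fork node Tenure ∈ conditioning set.
{Tenure, UnionMember} does not satisfy the backdoor criterion.

No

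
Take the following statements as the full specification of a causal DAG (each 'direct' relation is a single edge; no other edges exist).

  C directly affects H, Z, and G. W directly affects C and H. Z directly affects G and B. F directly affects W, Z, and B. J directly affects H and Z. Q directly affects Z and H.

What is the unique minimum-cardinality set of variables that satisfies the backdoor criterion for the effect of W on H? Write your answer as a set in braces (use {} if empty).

Variables eligible for adjustment (non-descendants of W, excluding W and H): {F, J, Q}.
Backdoor paths from W to H:
  P1: W <- F -> Z <- C -> H
  P2: W <- F -> Z <- Q -> H
  P3: W <- F -> Z <- J -> H
  P4: W <- F -> Z -> G <- C -> H
  P5: W <- F -> B <- Z <- C -> H
  P6: W <- F -> B <- Z <- Q -> H
  P7: W <- F -> B <- Z <- J -> H
  P8: W <- F -> B <- Z -> G <- C -> H
Each backdoor path contains an unconditioned collider, so every path is already blocked with the empty conditioning set:
  P1: blocked at collider Z (neither it nor any descendant is in the conditioning set).
  P2: blocked at collider Z (neither it nor any descendant is in the conditioning set).
  P3: blocked at collider Z (neither it nor any descendant is in the conditioning set).
  P4: blocked at collider G (neither it nor any descendant is in the conditioning set).
  P5: blocked at collider B (neither it nor any descendant is in the conditioning set).
  P6: blocked at collider B (neither it nor any descendant is in the conditioning set).
  P7: blocked at collider B (neither it nor any descendant is in the conditioning set).
  P8: blocked at collider B (neither it nor any descendant is in the conditioning set).
The empty set is therefore the unique smallest valid set.

{}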